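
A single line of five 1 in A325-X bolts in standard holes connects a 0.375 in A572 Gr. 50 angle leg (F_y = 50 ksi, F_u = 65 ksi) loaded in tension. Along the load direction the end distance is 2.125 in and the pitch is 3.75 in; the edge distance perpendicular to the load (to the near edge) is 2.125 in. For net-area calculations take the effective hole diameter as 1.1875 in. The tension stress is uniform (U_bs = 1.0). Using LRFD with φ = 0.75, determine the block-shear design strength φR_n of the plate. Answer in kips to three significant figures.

Shear plane L_v = 2.125 + 4·3.75 = 17.12 in; A_gv = 17.12 × 0.375 = 6.422 in².
A_nv = (17.12 − 4.5·1.1875) × 0.375 = 4.418 in².
A_nt = (2.125 − 0.5·1.1875) × 0.375 = 0.5742 in².
0.6 F_u A_nv = 172.3 kips; 0.6 F_y A_gv = 192.7 kips → shear rupture governs the shear term.
R_n = 172.3 + 1.0 × 65 × 0.5742 = 209.6 kips.
Design strength φR_n = 0.75 × 209.6 = 157 kips.

157 kips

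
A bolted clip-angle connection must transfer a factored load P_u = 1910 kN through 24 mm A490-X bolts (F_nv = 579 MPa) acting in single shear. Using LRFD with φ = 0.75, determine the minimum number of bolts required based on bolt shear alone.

10 bolts

A_b = π·24²/4 = 452.4 mm².
Per-bolt design strength φR_n = 0.75 × 579 × 452.4 × 1 / 1000 = 196.5 kN.
n ≥ 1910 / 196.5 = 9.723 → use 10 bolts.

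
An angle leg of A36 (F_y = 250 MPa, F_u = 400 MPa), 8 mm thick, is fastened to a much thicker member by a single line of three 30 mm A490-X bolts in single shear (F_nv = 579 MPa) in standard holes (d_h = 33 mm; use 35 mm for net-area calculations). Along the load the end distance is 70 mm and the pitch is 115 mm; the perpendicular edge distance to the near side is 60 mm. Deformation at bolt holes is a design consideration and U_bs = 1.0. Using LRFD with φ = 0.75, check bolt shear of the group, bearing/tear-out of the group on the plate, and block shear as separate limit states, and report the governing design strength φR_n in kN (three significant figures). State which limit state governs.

Bolt shear: A_b = π·30²/4 = 706.9 mm²; R_n = 579 × 706.9 × 3 × 1 / 1000 = 1228 kN → 0.75 × 1228 = 921 kN.
Bearing: edge l_c = 53.5, r_n = 205.4 kN; interior l_c = 82, r_n = 230.4 kN; R_n = 205.4 + 2·230.4 = 666.2 kN → 500 kN.
Block shear: A_gv = 2400, A_nv = 1700, A_nt = 340 mm²; R_n = min(0.6F_uA_nv, 0.6F_yA_gv) + U_bs·F_u·A_nt = 496 kN → 372 kN.
Block shear governs: 372 kN.

372 kN (block shear governs)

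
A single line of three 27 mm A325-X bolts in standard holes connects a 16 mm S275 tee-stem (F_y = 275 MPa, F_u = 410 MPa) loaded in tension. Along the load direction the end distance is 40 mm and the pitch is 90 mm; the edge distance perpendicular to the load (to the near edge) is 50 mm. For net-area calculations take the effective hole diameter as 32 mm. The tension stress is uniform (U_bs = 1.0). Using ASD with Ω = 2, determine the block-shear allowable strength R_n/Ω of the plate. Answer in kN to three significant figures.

Shear plane L_v = 40 + 2·90 = 220 mm; A_gv = 220 × 16 = 3520 mm².
A_nv = (220 − 2.5·32) × 16 = 2240 mm².
A_nt = (50 − 0.5·32) × 16 = 544 mm².
0.6 F_u A_nv = 551 kN; 0.6 F_y A_gv = 580.8 kN → shear rupture governs the shear term.
R_n = 551 + 1.0 × 410 × 544 / 1000 = 774.1 kN.
Allowable strength R_n/Ω = 774.1 / 2 = 387 kN.

387 kN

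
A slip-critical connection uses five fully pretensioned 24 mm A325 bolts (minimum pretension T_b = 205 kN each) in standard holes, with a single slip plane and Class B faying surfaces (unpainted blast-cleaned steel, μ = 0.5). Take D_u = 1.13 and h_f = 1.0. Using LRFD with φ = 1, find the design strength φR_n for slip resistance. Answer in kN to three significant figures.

579 kN

R_n = μ · D_u · h_f · T_b · n_s · n_b = 0.5 × 1.13 × 1.0 × 205 × 1 × 5 = 579.1 kN.
Design strength φR_n = 1 × 579.1 = 579 kN.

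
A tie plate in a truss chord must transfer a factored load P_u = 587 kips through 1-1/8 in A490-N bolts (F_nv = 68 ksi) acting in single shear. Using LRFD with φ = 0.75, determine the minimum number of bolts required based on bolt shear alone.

A_b = π·1.125²/4 = 0.994 in².
Per-bolt design strength φR_n = 0.75 × 68 × 0.994 × 1 = 50.69 kips.
n ≥ 587 / 50.69 = 11.58 → use 12 bolts.

12 bolts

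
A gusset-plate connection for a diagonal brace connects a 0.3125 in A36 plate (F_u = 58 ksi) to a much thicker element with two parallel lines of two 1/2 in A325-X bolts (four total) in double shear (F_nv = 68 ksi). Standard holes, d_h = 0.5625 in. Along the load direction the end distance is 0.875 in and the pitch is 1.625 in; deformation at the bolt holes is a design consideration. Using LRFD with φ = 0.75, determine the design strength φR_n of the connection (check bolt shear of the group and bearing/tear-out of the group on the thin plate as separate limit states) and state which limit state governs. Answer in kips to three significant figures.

52 kips (bearing governs)

Bolt shear: A_b = π·0.5²/4 = 0.1963 in²; R_n = 68 × 0.1963 × 4 × 2 = 106.8 kips → 0.75 × 106.8 = 80.1 kips.
Bearing (1.2 l_c t F_u ≤ 2.4 d t F_u): upper limit = 2.4·0.5·0.3125·58 = 21.75 kips.
  Edge l_c = 0.875 − 0.5625/2 = 0.5938 → r_n = 12.91 kips; interior l_c = 1.625 − 0.5625 = 1.062 → r_n = 21.75 kips.
  R_n,bearing = 2·12.91 + 2·21.75 = 69.33 kips → 0.75 × 69.33 = 52 kips.
Bearing governs: 52 kips.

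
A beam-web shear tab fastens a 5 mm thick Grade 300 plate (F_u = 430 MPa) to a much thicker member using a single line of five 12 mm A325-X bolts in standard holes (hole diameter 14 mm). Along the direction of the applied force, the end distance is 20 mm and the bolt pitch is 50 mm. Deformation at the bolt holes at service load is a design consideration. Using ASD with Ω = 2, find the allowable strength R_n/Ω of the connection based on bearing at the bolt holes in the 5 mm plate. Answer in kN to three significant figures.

141 kN

Per bolt r_n = 1.2 l_c t F_u ≤ 2.4 d t F_u; upper limit = 2.4 × 12 × 5 × 430 / 1000 = 61.92 kN.
Edge bolt: l_c = 20 − 14/2 = 13 mm → 1.2 × 13 × 5 × 430 / 1000 = 33.54 → r_n = 33.54 kN.
Interior bolts: l_c = 50 − 14 = 36 mm → 1.2 × 36 × 5 × 430 / 1000 = 92.88 → r_n = 61.92 kN.
R_n = 1 × 33.54 + 4 × 61.92 = 281.2 kN.
Allowable strength R_n/Ω = 281.2 / 2 = 141 kN.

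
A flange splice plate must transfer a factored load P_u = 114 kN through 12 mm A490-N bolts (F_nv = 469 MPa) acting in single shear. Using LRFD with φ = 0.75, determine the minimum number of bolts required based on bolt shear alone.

A_b = π·12²/4 = 113.1 mm².
Per-bolt design strength φR_n = 0.75 × 469 × 113.1 × 1 / 1000 = 39.78 kN.
n ≥ 114 / 39.78 = 2.866 → use 3 bolts.

3 bolts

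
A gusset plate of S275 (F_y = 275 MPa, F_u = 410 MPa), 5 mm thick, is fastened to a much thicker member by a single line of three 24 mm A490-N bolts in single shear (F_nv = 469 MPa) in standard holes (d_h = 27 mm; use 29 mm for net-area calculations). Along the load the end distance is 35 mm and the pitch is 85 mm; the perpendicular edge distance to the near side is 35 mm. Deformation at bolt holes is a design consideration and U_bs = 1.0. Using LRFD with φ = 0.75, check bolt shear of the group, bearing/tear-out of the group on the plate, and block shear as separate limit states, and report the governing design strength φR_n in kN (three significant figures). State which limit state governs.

Bolt shear: A_b = π·24²/4 = 452.4 mm²; R_n = 469 × 452.4 × 3 × 1 / 1000 = 636.5 kN → 0.75 × 636.5 = 477 kN.
Bearing: edge l_c = 21.5, r_n = 52.89 kN; interior l_c = 58, r_n = 118.1 kN; R_n = 52.89 + 2·118.1 = 289.1 kN → 217 kN.
Block shear: A_gv = 1025, A_nv = 662.5, A_nt = 102.5 mm²; R_n = min(0.6F_uA_nv, 0.6F_yA_gv) + U_bs·F_u·A_nt = 205 kN → 154 kN.
Block shear governs: 154 kN.

154 kN (block shear governs)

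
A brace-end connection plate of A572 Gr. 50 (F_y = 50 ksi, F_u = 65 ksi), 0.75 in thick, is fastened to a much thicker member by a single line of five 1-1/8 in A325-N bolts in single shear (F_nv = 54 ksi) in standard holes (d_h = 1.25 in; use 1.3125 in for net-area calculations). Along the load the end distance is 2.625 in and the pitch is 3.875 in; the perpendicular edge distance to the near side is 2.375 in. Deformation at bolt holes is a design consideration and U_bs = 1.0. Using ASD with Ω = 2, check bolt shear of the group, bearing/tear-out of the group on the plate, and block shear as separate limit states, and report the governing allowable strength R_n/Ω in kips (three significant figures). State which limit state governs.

Bolt shear: A_b = π·1.125²/4 = 0.994 in²; R_n = 54 × 0.994 × 5 × 1 = 268.4 kips → 268.4 / 2 = 134 kips.
Bearing: edge l_c = 2, r_n = 117 kips; interior l_c = 2.625, r_n = 131.6 kips; R_n = 117 + 4·131.6 = 643.5 kips → 322 kips.
Block shear: A_gv = 13.59, A_nv = 9.164, A_nt = 1.289 in²; R_n = min(0.6F_uA_nv, 0.6F_yA_gv) + U_bs·F_u·A_nt = 441.2 kips → 221 kips.
Bolt shear governs: 134 kips.

134 kips (bolt shear governs)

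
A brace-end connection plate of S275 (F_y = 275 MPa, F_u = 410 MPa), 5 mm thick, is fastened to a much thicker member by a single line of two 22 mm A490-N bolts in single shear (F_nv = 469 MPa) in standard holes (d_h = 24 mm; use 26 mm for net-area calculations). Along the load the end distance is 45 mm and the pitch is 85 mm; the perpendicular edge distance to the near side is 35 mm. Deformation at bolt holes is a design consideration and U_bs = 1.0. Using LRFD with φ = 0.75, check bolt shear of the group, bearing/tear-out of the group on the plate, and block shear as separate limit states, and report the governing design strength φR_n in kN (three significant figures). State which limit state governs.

Bolt shear: A_b = π·22²/4 = 380.1 mm²; R_n = 469 × 380.1 × 2 × 1 / 1000 = 356.6 kN → 0.75 × 356.6 = 267 kN.
Bearing: edge l_c = 33, r_n = 81.18 kN; interior l_c = 61, r_n = 108.2 kN; R_n = 81.18 + 1·108.2 = 189.4 kN → 142 kN.
Block shear: A_gv = 650, A_nv = 455, A_nt = 110 mm²; R_n = min(0.6F_uA_nv, 0.6F_yA_gv) + U_bs·F_u·A_nt = 152.3 kN → 114 kN.
Block shear governs: 114 kN.

114 kN (block shear governs)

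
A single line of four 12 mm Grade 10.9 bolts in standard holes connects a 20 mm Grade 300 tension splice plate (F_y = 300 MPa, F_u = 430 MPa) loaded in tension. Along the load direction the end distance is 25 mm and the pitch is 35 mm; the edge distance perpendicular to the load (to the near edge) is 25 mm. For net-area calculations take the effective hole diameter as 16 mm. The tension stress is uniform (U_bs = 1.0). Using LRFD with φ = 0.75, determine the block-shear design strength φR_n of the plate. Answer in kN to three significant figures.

Shear plane L_v = 25 + 3·35 = 130 mm; A_gv = 130 × 20 = 2600 mm².
A_nv = (130 − 3.5·16) × 20 = 1480 mm².
A_nt = (25 − 0.5·16) × 20 = 340 mm².
0.6 F_u A_nv = 381.8 kN; 0.6 F_y A_gv = 468 kN → shear rupture governs the shear term.
R_n = 381.8 + 1.0 × 430 × 340 / 1000 = 528 kN.
Design strength φR_n = 0.75 × 528 = 396 kN.

396 kN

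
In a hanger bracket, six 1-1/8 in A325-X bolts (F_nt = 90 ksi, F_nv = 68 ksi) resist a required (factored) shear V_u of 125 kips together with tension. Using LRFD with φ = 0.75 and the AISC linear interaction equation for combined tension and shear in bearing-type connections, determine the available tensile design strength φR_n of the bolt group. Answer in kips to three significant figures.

A_b = π·1.125²/4 = 0.994 in²; f_rv = 125 / (6 × 0.994) = 20.96 ksi.
F'_nt = 1.3 F_nt − (F_nt / φF_nv) f_rv = 1.3·90 − (90/(0.75·68))·20.96 = 80.01 ksi, capped at F_nt → F'_nt = 80.01 ksi.
R_n = F'_nt · A_b · n = 80.01 × 0.994 × 6 = 477.2 kips.
Design strength φR_n = 0.75 × 477.2 = 358 kips.

358 kips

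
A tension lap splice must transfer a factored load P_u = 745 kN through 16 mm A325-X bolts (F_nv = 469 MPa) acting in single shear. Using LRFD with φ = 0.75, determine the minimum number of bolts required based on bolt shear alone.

A_b = π·16²/4 = 201.1 mm².
Per-bolt design strength φR_n = 0.75 × 469 × 201.1 × 1 / 1000 = 70.72 kN.
n ≥ 745 / 70.72 = 10.53 → use 11 bolts.

11 bolts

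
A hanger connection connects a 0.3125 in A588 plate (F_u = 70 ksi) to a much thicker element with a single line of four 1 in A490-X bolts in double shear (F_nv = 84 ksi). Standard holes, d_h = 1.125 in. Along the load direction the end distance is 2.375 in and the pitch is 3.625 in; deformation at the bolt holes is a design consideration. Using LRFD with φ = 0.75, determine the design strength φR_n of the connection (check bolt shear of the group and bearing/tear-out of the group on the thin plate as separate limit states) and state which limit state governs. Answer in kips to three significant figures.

Bolt shear: A_b = π·1²/4 = 0.7854 in²; R_n = 84 × 0.7854 × 4 × 2 = 527.8 kips → 0.75 × 527.8 = 396 kips.
Bearing (1.2 l_c t F_u ≤ 2.4 d t F_u): upper limit = 2.4·1·0.3125·70 = 52.5 kips.
  Edge l_c = 2.375 − 1.125/2 = 1.812 → r_n = 47.58 kips; interior l_c = 3.625 − 1.125 = 2.5 → r_n = 52.5 kips.
  R_n,bearing = 1·47.58 + 3·52.5 = 205.1 kips → 0.75 × 205.1 = 154 kips.
Bearing governs: 154 kips.

154 kips (bearing governs)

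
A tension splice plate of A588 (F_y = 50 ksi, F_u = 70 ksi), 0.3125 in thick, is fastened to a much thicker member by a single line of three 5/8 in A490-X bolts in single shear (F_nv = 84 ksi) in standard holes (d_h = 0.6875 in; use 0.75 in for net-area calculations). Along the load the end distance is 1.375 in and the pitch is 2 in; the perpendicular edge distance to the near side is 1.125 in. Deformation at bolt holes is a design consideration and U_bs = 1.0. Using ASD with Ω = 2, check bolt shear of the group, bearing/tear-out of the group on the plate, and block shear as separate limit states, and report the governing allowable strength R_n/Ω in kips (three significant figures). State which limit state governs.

31.2 kips (block shear governs)

Bolt shear: A_b = π·0.625²/4 = 0.3068 in²; R_n = 84 × 0.3068 × 3 × 1 = 77.31 kips → 77.31 / 2 = 38.7 kips.
Bearing: edge l_c = 1.031, r_n = 27.07 kips; interior l_c = 1.312, r_n = 32.81 kips; R_n = 27.07 + 2·32.81 = 92.7 kips → 46.3 kips.
Block shear: A_gv = 1.68, A_nv = 1.094, A_nt = 0.2344 in²; R_n = min(0.6F_uA_nv, 0.6F_yA_gv) + U_bs·F_u·A_nt = 62.34 kips → 31.2 kips.
Block shear governs: 31.2 kips.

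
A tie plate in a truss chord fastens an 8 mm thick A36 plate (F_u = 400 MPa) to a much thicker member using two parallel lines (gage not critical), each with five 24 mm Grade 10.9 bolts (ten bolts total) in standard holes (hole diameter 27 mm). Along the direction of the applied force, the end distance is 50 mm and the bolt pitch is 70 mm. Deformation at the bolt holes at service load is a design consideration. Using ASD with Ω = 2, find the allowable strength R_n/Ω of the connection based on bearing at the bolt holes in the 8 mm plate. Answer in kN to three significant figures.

801 kN

Per bolt r_n = 1.2 l_c t F_u ≤ 2.4 d t F_u; upper limit = 2.4 × 24 × 8 × 400 / 1000 = 184.3 kN.
Edge bolt: l_c = 50 − 27/2 = 36.5 mm → 1.2 × 36.5 × 8 × 400 / 1000 = 140.2 → r_n = 140.2 kN.
Interior bolts: l_c = 70 − 27 = 43 mm → 1.2 × 43 × 8 × 400 / 1000 = 165.1 → r_n = 165.1 kN.
R_n = 2 × 140.2 + 8 × 165.1 = 1601 kN.
Allowable strength R_n/Ω = 1601 / 2 = 801 kN.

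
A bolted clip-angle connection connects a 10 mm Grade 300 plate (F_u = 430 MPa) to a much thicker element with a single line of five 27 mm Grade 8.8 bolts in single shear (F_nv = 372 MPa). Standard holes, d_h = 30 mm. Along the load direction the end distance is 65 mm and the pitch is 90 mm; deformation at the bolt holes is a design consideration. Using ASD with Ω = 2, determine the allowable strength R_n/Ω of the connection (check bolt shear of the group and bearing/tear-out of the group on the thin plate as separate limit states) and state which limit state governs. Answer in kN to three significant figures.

532 kN (bolt shear governs)

Bolt shear: A_b = π·27²/4 = 572.6 mm²; R_n = 372 × 572.6 × 5 × 1 / 1000 = 1065 kN → 1065 / 2 = 532 kN.
Bearing (1.2 l_c t F_u ≤ 2.4 d t F_u): upper limit = 2.4·27·10·430 / 1000 = 278.6 kN.
  Edge l_c = 65 − 30/2 = 50 → r_n = 258 kN; interior l_c = 90 − 30 = 60 → r_n = 278.6 kN.
  R_n,bearing = 1·258 + 4·278.6 = 1373 kN → 1373 / 2 = 686 kN.
Bolt shear governs: 532 kN.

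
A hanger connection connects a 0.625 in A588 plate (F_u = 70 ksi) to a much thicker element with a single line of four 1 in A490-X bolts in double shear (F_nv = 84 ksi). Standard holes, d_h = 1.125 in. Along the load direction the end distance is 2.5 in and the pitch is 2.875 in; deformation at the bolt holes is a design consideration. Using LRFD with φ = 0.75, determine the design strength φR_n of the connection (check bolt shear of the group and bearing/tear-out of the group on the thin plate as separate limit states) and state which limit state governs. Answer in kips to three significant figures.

283 kips (bearing governs)

Bolt shear: A_b = π·1²/4 = 0.7854 in²; R_n = 84 × 0.7854 × 4 × 2 = 527.8 kips → 0.75 × 527.8 = 396 kips.
Bearing (1.2 l_c t F_u ≤ 2.4 d t F_u): upper limit = 2.4·1·0.625·70 = 105 kips.
  Edge l_c = 2.5 − 1.125/2 = 1.938 → r_n = 101.7 kips; interior l_c = 2.875 − 1.125 = 1.75 → r_n = 91.88 kips.
  R_n,bearing = 1·101.7 + 3·91.88 = 377.3 kips → 0.75 × 377.3 = 283 kips.
Bearing governs: 283 kips.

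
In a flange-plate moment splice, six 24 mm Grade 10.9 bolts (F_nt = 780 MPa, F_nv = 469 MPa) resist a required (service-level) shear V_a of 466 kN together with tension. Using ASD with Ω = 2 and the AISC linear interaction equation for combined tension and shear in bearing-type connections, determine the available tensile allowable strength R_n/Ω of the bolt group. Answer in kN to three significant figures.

A_b = π·24²/4 = 452.4 mm²; f_rv = 466 × 1000 / (6 × 452.4) = 171.7 MPa.
F'_nt = 1.3 F_nt − (Ω F_nt / F_nv) f_rv = 1.3·780 − (2·780/469)·171.7 = 443 MPa, capped at F_nt → F'_nt = 443 MPa.
R_n = F'_nt · A_b · n = 443 × 452.4 × 6 / 1000 = 1202 kN.
Allowable strength R_n/Ω = 1202 / 2 = 601 kN.

601 kN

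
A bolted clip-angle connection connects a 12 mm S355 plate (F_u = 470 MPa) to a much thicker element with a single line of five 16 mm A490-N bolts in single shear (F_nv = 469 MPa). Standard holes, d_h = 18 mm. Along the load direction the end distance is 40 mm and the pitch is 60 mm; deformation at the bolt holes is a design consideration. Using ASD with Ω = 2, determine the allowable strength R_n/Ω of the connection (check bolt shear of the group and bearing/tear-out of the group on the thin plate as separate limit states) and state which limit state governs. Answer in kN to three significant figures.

236 kN (bolt shear governs)

Bolt shear: A_b = π·16²/4 = 201.1 mm²; R_n = 469 × 201.1 × 5 × 1 / 1000 = 471.5 kN → 471.5 / 2 = 236 kN.
Bearing (1.2 l_c t F_u ≤ 2.4 d t F_u): upper limit = 2.4·16·12·470 / 1000 = 216.6 kN.
  Edge l_c = 40 − 18/2 = 31 → r_n = 209.8 kN; interior l_c = 60 − 18 = 42 → r_n = 216.6 kN.
  R_n,bearing = 1·209.8 + 4·216.6 = 1076 kN → 1076 / 2 = 538 kN.
Bolt shear governs: 236 kN.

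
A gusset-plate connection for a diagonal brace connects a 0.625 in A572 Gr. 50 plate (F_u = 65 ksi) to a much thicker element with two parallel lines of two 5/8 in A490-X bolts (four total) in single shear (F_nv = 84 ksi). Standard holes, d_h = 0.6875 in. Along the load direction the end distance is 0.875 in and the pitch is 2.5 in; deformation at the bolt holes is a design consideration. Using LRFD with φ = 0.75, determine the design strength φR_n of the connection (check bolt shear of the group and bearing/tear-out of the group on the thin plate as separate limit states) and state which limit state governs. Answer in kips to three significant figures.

Bolt shear: A_b = π·0.625²/4 = 0.3068 in²; R_n = 84 × 0.3068 × 4 × 1 = 103.1 kips → 0.75 × 103.1 = 77.3 kips.
Bearing (1.2 l_c t F_u ≤ 2.4 d t F_u): upper limit = 2.4·0.625·0.625·65 = 60.94 kips.
  Edge l_c = 0.875 − 0.6875/2 = 0.5312 → r_n = 25.9 kips; interior l_c = 2.5 − 0.6875 = 1.812 → r_n = 60.94 kips.
  R_n,bearing = 2·25.9 + 2·60.94 = 173.7 kips → 0.75 × 173.7 = 130 kips.
Bolt shear governs: 77.3 kips.

77.3 kips (bolt shear governs)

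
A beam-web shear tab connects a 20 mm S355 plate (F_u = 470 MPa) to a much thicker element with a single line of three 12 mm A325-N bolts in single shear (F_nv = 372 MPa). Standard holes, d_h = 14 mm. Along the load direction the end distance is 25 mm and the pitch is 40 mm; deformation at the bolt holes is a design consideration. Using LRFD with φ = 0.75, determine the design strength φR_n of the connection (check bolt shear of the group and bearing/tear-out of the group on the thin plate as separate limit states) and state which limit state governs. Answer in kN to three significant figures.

Bolt shear: A_b = π·12²/4 = 113.1 mm²; R_n = 372 × 113.1 × 3 × 1 / 1000 = 126.2 kN → 0.75 × 126.2 = 94.7 kN.
Bearing (1.2 l_c t F_u ≤ 2.4 d t F_u): upper limit = 2.4·12·20·470 / 1000 = 270.7 kN.
  Edge l_c = 25 − 14/2 = 18 → r_n = 203 kN; interior l_c = 40 − 14 = 26 → r_n = 270.7 kN.
  R_n,bearing = 1·203 + 2·270.7 = 744.5 kN → 0.75 × 744.5 = 558 kN.
Bolt shear governs: 94.7 kN.

94.7 kN (bolt shear governs)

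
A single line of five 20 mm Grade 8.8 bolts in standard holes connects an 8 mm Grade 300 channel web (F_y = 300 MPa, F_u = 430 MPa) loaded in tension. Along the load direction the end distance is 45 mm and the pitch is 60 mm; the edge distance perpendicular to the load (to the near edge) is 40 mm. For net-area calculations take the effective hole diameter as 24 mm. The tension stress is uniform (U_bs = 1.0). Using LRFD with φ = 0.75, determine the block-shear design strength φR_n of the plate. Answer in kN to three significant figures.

Shear plane L_v = 45 + 4·60 = 285 mm; A_gv = 285 × 8 = 2280 mm².
A_nv = (285 − 4.5·24) × 8 = 1416 mm².
A_nt = (40 − 0.5·24) × 8 = 224 mm².
0.6 F_u A_nv = 365.3 kN; 0.6 F_y A_gv = 410.4 kN → shear rupture governs the shear term.
R_n = 365.3 + 1.0 × 430 × 224 / 1000 = 461.6 kN.
Design strength φR_n = 0.75 × 461.6 = 346 kN.

346 kN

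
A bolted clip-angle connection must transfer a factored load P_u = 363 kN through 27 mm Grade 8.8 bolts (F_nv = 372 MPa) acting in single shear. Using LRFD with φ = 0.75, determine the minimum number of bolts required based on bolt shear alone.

A_b = π·27²/4 = 572.6 mm².
Per-bolt design strength φR_n = 0.75 × 372 × 572.6 × 1 / 1000 = 159.7 kN.
n ≥ 363 / 159.7 = 2.272 → use 3 bolts.

3 bolts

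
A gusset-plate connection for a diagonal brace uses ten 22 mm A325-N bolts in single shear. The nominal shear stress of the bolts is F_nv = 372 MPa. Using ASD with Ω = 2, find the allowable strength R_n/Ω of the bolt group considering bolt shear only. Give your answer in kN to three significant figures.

707 kN

A_b = π × 22² / 4 = 380.1 mm².
R_n = F_nv · A_b · n · n_s = 372 × 380.1 × 10 × 1 / 1000 = 1414 kN.
Allowable strength R_n/Ω = 1414 / 2 = 707 kN.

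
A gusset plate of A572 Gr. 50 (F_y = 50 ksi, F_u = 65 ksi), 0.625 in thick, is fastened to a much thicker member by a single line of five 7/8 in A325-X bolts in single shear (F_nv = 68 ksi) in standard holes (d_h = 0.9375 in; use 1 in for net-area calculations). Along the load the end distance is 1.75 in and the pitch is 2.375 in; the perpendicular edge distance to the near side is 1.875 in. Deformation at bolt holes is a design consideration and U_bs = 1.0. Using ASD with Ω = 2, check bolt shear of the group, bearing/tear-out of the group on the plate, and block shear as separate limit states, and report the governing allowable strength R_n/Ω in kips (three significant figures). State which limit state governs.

102 kips (bolt shear governs)

Bolt shear: A_b = π·0.875²/4 = 0.6013 in²; R_n = 68 × 0.6013 × 5 × 1 = 204.4 kips → 204.4 / 2 = 102 kips.
Bearing: edge l_c = 1.281, r_n = 62.46 kips; interior l_c = 1.438, r_n = 70.08 kips; R_n = 62.46 + 4·70.08 = 342.8 kips → 171 kips.
Block shear: A_gv = 7.031, A_nv = 4.219, A_nt = 0.8594 in²; R_n = min(0.6F_uA_nv, 0.6F_yA_gv) + U_bs·F_u·A_nt = 220.4 kips → 110 kips.
Bolt shear governs: 102 kips.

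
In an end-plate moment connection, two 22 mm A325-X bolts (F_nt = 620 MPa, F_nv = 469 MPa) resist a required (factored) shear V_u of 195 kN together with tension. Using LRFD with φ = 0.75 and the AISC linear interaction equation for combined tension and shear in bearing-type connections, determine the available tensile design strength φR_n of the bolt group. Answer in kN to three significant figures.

A_b = π·22²/4 = 380.1 mm²; f_rv = 195 × 1000 / (2 × 380.1) = 256.5 MPa.
F'_nt = 1.3 F_nt − (F_nt / φF_nv) f_rv = 1.3·620 − (620/(0.75·469))·256.5 = 353.9 MPa, capped at F_nt → F'_nt = 353.9 MPa.
R_n = F'_nt · A_b · n = 353.9 × 380.1 × 2 / 1000 = 269.1 kN.
Design strength φR_n = 0.75 × 269.1 = 202 kN.

202 kN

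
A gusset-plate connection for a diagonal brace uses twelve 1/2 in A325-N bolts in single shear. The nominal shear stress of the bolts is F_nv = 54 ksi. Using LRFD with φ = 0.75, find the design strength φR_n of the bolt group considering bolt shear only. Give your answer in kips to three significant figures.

A_b = π × 0.5² / 4 = 0.1963 in².
R_n = F_nv · A_b · n · n_s = 54 × 0.1963 × 12 × 1 = 127.2 kips.
Design strength φR_n = 0.75 × 127.2 = 95.4 kips.

95.4 kips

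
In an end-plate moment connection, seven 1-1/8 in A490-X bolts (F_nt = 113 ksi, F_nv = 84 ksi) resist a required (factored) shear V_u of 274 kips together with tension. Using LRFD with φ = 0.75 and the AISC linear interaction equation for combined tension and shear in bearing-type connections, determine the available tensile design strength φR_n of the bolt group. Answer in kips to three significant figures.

A_b = π·1.125²/4 = 0.994 in²; f_rv = 274 / (7 × 0.994) = 39.38 ksi.
F'_nt = 1.3 F_nt − (F_nt / φF_nv) f_rv = 1.3·113 − (113/(0.75·84))·39.38 = 76.27 ksi, capped at F_nt → F'_nt = 76.27 ksi.
R_n = F'_nt · A_b · n = 76.27 × 0.994 × 7 = 530.7 kips.
Design strength φR_n = 0.75 × 530.7 = 398 kips.

398 kips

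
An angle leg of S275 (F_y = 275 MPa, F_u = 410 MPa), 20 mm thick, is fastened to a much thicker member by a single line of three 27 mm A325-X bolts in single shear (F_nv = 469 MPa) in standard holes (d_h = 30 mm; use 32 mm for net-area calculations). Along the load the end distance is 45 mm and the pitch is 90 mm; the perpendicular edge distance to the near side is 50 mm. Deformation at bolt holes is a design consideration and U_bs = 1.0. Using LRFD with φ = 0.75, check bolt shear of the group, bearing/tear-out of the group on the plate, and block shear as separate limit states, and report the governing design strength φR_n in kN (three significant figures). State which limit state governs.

Bolt shear: A_b = π·27²/4 = 572.6 mm²; R_n = 469 × 572.6 × 3 × 1 / 1000 = 805.6 kN → 0.75 × 805.6 = 604 kN.
Bearing: edge l_c = 30, r_n = 295.2 kN; interior l_c = 60, r_n = 531.4 kN; R_n = 295.2 + 2·531.4 = 1358 kN → 1020 kN.
Block shear: A_gv = 4500, A_nv = 2900, A_nt = 680 mm²; R_n = min(0.6F_uA_nv, 0.6F_yA_gv) + U_bs·F_u·A_nt = 992.2 kN → 744 kN.
Bolt shear governs: 604 kN.

604 kN (bolt shear governs)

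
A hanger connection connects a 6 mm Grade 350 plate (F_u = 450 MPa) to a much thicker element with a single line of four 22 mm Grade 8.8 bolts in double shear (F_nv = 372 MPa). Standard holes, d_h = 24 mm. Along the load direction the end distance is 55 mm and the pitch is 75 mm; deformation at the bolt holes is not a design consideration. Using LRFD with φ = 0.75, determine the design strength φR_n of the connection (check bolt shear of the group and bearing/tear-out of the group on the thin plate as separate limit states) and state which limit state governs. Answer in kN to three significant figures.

532 kN (bearing governs)

Bolt shear: A_b = π·22²/4 = 380.1 mm²; R_n = 372 × 380.1 × 4 × 2 / 1000 = 1131 kN → 0.75 × 1131 = 848 kN.
Bearing (1.5 l_c t F_u ≤ 3.0 d t F_u): upper limit = 3.0·22·6·450 / 1000 = 178.2 kN.
  Edge l_c = 55 − 24/2 = 43 → r_n = 174.2 kN; interior l_c = 75 − 24 = 51 → r_n = 178.2 kN.
  R_n,bearing = 1·174.2 + 3·178.2 = 708.8 kN → 0.75 × 708.8 = 532 kN.
Bearing governs: 532 kN.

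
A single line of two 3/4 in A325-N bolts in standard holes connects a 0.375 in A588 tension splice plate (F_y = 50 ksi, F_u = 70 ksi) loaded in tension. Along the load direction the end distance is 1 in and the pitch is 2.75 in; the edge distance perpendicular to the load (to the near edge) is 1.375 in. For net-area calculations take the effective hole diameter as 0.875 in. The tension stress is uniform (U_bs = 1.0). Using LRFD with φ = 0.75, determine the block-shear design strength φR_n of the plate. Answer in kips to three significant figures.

47.2 kips

Shear plane L_v = 1 + 1·2.75 = 3.75 in; A_gv = 3.75 × 0.375 = 1.406 in².
A_nv = (3.75 − 1.5·0.875) × 0.375 = 0.9141 in².
A_nt = (1.375 − 0.5·0.875) × 0.375 = 0.3516 in².
0.6 F_u A_nv = 38.39 kips; 0.6 F_y A_gv = 42.19 kips → shear rupture governs the shear term.
R_n = 38.39 + 1.0 × 70 × 0.3516 = 63 kips.
Design strength φR_n = 0.75 × 63 = 47.2 kips.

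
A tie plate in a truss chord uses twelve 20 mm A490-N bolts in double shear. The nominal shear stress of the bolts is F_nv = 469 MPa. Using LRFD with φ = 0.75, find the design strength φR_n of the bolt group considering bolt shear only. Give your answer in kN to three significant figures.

2650 kN

A_b = π × 20² / 4 = 314.2 mm².
R_n = F_nv · A_b · n · n_s = 469 × 314.2 × 12 × 2 / 1000 = 3536 kN.
Design strength φR_n = 0.75 × 3536 = 2650 kN.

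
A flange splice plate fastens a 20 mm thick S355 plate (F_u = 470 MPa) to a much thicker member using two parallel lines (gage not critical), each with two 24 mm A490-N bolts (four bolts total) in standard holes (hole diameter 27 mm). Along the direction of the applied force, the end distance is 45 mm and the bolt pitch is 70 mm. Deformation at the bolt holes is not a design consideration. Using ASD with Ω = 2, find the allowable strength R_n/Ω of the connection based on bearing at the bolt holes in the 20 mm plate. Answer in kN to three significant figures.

Per bolt r_n = 1.5 l_c t F_u ≤ 3.0 d t F_u; upper limit = 3.0 × 24 × 20 × 470 / 1000 = 676.8 kN.
Edge bolt: l_c = 45 − 27/2 = 31.5 mm → 1.5 × 31.5 × 20 × 470 / 1000 = 444.2 → r_n = 444.2 kN.
Interior bolts: l_c = 70 − 27 = 43 mm → 1.5 × 43 × 20 × 470 / 1000 = 606.3 → r_n = 606.3 kN.
R_n = 2 × 444.2 + 2 × 606.3 = 2101 kN.
Allowable strength R_n/Ω = 2101 / 2 = 1050 kN.

1050 kN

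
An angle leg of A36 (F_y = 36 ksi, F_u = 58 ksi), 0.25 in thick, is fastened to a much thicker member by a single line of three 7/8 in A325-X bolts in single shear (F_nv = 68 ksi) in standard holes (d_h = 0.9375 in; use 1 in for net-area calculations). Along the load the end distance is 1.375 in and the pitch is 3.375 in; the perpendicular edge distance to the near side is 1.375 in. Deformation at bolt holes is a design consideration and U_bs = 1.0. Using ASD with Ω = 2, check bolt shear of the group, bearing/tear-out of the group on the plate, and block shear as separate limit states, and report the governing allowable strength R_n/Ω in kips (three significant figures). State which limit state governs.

Bolt shear: A_b = π·0.875²/4 = 0.6013 in²; R_n = 68 × 0.6013 × 3 × 1 = 122.7 kips → 122.7 / 2 = 61.3 kips.
Bearing: edge l_c = 0.9062, r_n = 15.77 kips; interior l_c = 2.438, r_n = 30.45 kips; R_n = 15.77 + 2·30.45 = 76.67 kips → 38.3 kips.
Block shear: A_gv = 2.031, A_nv = 1.406, A_nt = 0.2188 in²; R_n = min(0.6F_uA_nv, 0.6F_yA_gv) + U_bs·F_u·A_nt = 56.56 kips → 28.3 kips.
Block shear governs: 28.3 kips.

28.3 kips (block shear governs)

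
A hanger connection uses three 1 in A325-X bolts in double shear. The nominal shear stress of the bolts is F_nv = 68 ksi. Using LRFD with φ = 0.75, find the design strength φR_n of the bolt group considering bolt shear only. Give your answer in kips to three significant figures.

A_b = π × 1² / 4 = 0.7854 in².
R_n = F_nv · A_b · n · n_s = 68 × 0.7854 × 3 × 2 = 320.4 kips.
Design strength φR_n = 0.75 × 320.4 = 240 kips.

240 kips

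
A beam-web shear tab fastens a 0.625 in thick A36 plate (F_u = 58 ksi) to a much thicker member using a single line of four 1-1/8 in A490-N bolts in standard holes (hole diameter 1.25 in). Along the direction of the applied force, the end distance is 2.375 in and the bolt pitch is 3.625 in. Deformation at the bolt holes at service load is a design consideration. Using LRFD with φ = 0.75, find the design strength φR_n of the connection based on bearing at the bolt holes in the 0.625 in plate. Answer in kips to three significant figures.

Per bolt r_n = 1.2 l_c t F_u ≤ 2.4 d t F_u; upper limit = 2.4 × 1.125 × 0.625 × 58 = 97.87 kips.
Edge bolt: l_c = 2.375 − 1.25/2 = 1.75 in → 1.2 × 1.75 × 0.625 × 58 = 76.12 → r_n = 76.12 kips.
Interior bolts: l_c = 3.625 − 1.25 = 2.375 in → 1.2 × 2.375 × 0.625 × 58 = 103.3 → r_n = 97.87 kips.
R_n = 1 × 76.12 + 3 × 97.87 = 369.7 kips.
Design strength φR_n = 0.75 × 369.7 = 277 kips.

277 kips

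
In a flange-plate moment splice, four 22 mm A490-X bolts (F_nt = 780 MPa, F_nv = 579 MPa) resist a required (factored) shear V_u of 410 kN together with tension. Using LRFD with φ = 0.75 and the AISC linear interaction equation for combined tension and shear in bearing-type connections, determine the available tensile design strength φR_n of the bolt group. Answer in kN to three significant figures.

A_b = π·22²/4 = 380.1 mm²; f_rv = 410 × 1000 / (4 × 380.1) = 269.6 MPa.
F'_nt = 1.3 F_nt − (F_nt / φF_nv) f_rv = 1.3·780 − (780/(0.75·579))·269.6 = 529.7 MPa, capped at F_nt → F'_nt = 529.7 MPa.
R_n = F'_nt · A_b · n = 529.7 × 380.1 × 4 / 1000 = 805.4 kN.
Design strength φR_n = 0.75 × 805.4 = 604 kN.

604 kN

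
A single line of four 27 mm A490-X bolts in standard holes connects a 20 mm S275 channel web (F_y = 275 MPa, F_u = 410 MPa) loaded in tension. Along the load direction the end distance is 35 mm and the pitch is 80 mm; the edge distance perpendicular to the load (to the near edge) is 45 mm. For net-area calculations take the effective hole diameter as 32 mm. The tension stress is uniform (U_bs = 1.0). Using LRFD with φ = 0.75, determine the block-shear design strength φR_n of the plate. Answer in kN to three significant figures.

780 kN

Shear plane L_v = 35 + 3·80 = 275 mm; A_gv = 275 × 20 = 5500 mm².
A_nv = (275 − 3.5·32) × 20 = 3260 mm².
A_nt = (45 − 0.5·32) × 20 = 580 mm².
0.6 F_u A_nv = 802 kN; 0.6 F_y A_gv = 907.5 kN → shear rupture governs the shear term.
R_n = 802 + 1.0 × 410 × 580 / 1000 = 1040 kN.
Design strength φR_n = 0.75 × 1040 = 780 kN.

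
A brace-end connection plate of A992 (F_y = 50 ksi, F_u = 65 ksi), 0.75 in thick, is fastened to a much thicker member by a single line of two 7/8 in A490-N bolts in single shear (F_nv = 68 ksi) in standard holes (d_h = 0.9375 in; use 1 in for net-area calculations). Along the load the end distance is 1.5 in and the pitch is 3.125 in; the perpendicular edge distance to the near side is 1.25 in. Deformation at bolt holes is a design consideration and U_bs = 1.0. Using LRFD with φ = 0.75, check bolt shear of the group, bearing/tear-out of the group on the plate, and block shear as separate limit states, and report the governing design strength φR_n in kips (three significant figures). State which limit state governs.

61.3 kips (bolt shear governs)

Bolt shear: A_b = π·0.875²/4 = 0.6013 in²; R_n = 68 × 0.6013 × 2 × 1 = 81.78 kips → 0.75 × 81.78 = 61.3 kips.
Bearing: edge l_c = 1.031, r_n = 60.33 kips; interior l_c = 2.188, r_n = 102.4 kips; R_n = 60.33 + 1·102.4 = 162.7 kips → 122 kips.
Block shear: A_gv = 3.469, A_nv = 2.344, A_nt = 0.5625 in²; R_n = min(0.6F_uA_nv, 0.6F_yA_gv) + U_bs·F_u·A_nt = 128 kips → 96 kips.
Bolt shear governs: 61.3 kips.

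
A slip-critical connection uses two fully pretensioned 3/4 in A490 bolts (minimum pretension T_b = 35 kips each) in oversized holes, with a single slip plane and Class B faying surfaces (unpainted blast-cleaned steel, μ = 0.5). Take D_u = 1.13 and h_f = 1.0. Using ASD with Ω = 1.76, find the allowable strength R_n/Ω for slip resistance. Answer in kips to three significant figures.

R_n = μ · D_u · h_f · T_b · n_s · n_b = 0.5 × 1.13 × 1.0 × 35 × 1 × 2 = 39.55 kips.
Allowable strength R_n/Ω = 39.55 / 1.76 = 22.5 kips.

22.5 kips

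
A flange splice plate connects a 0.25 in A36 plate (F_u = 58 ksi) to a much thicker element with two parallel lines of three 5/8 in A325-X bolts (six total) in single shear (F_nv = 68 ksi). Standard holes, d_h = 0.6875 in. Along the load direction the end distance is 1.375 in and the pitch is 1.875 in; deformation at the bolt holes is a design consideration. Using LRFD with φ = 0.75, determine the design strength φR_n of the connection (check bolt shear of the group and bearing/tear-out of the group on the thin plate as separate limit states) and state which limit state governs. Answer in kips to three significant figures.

88.9 kips (bearing governs)

Bolt shear: A_b = π·0.625²/4 = 0.3068 in²; R_n = 68 × 0.3068 × 6 × 1 = 125.2 kips → 0.75 × 125.2 = 93.9 kips.
Bearing (1.2 l_c t F_u ≤ 2.4 d t F_u): upper limit = 2.4·0.625·0.25·58 = 21.75 kips.
  Edge l_c = 1.375 − 0.6875/2 = 1.031 → r_n = 17.94 kips; interior l_c = 1.875 − 0.6875 = 1.188 → r_n = 20.66 kips.
  R_n,bearing = 2·17.94 + 4·20.66 = 118.5 kips → 0.75 × 118.5 = 88.9 kips.
Bearing governs: 88.9 kips.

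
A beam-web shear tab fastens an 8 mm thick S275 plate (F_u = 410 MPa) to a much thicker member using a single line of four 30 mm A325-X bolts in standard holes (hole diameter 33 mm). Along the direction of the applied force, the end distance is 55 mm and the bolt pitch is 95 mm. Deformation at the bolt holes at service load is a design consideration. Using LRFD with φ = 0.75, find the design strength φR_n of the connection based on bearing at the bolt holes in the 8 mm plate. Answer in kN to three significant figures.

645 kN

Per bolt r_n = 1.2 l_c t F_u ≤ 2.4 d t F_u; upper limit = 2.4 × 30 × 8 × 410 / 1000 = 236.2 kN.
Edge bolt: l_c = 55 − 33/2 = 38.5 mm → 1.2 × 38.5 × 8 × 410 / 1000 = 151.5 → r_n = 151.5 kN.
Interior bolts: l_c = 95 − 33 = 62 mm → 1.2 × 62 × 8 × 410 / 1000 = 244 → r_n = 236.2 kN.
R_n = 1 × 151.5 + 3 × 236.2 = 860 kN.
Design strength φR_n = 0.75 × 860 = 645 kN.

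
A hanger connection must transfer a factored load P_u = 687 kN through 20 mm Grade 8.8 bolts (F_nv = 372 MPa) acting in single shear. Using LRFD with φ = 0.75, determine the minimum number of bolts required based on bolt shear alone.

8 bolts

A_b = π·20²/4 = 314.2 mm².
Per-bolt design strength φR_n = 0.75 × 372 × 314.2 × 1 / 1000 = 87.65 kN.
n ≥ 687 / 87.65 = 7.838 → use 8 bolts.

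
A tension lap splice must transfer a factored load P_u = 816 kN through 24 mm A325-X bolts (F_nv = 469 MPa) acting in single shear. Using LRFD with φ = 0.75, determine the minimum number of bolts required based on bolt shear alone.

6 bolts

A_b = π·24²/4 = 452.4 mm².
Per-bolt design strength φR_n = 0.75 × 469 × 452.4 × 1 / 1000 = 159.1 kN.
n ≥ 816 / 159.1 = 5.128 → use 6 bolts.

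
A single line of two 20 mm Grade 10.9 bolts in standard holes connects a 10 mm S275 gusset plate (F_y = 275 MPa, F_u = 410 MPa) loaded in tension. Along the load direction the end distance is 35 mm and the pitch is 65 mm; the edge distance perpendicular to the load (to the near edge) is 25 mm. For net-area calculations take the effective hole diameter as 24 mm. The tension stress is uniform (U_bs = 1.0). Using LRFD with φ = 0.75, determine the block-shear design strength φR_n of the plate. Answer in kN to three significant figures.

158 kN

Shear plane L_v = 35 + 1·65 = 100 mm; A_gv = 100 × 10 = 1000 mm².
A_nv = (100 − 1.5·24) × 10 = 640 mm².
A_nt = (25 − 0.5·24) × 10 = 130 mm².
0.6 F_u A_nv = 157.4 kN; 0.6 F_y A_gv = 165 kN → shear rupture governs the shear term.
R_n = 157.4 + 1.0 × 410 × 130 / 1000 = 210.7 kN.
Design strength φR_n = 0.75 × 210.7 = 158 kN.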